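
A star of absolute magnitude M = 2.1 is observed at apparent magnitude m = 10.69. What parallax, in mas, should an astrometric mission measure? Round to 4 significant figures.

m − M = 10.69 − 2.1 = 8.59.
d = 10^((m−M)/5 + 1) = 10^2.718 = 522.4 pc.
p = 1/d = 1/522.4 = 0.0019142 arcsec = 1.9142 mas.

1.914 mas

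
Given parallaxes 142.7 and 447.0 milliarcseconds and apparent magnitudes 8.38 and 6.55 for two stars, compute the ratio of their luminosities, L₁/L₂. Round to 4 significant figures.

L₁/L₂ = 1.819

d₁ = 1/p₁ = 1/0.1427″ = 7.0077 pc; d₂ = 1/p₂ = 1/0.4470″ = 2.2371 pc.
M₁ = m₁ − 5 log₁₀ d₁ + 5 = 8.38 − 4.2279 + 5 = 9.1521.
M₂ = 6.55 − 1.7484 + 5 = 9.8016.
L₁/L₂ = 10^(0.4(M₂ − M₁)) = 10^(0.4 × 0.6495) = 10^0.25980 = 1.8189.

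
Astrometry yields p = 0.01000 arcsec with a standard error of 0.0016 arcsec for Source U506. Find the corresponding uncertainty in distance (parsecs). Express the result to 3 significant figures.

d = 1/p, so σ_d = σ_p / p².
σ_d = 0.00160 / (0.01000)² = 0.00160 / 0.0001 = 16 pc.

16.0 pc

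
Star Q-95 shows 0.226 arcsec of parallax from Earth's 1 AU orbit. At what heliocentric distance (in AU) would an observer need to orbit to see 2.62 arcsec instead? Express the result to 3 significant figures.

11.6 AU

Parallax scales linearly with baseline: p ∝ B, so B = p_target / p_Earth × 1 AU.
B = 2.62 / 0.226 = 11.593 AU.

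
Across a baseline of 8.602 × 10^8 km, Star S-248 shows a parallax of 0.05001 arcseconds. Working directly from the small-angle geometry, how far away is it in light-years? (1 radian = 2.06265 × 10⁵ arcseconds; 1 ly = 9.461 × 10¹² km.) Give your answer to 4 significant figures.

375.0 ly

θ = 0.05001″ = 0.05001/206265 = 2.4246 × 10^-7 rad.
d = B/θ = (8.602 × 10^8) / (2.4246 × 10^-7) = 3.5478 × 10^15 km = (3.5478 × 10^15) / (9.461 × 10^12) ly = 374.99 ly.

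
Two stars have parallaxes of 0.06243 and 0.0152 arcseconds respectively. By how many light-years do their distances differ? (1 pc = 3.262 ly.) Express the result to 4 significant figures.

d_A = 1/0.06243″ = 16.018 pc; d_B = 1/0.01520″ = 65.789 pc.
|d_B − d_A| = |65.789 − 16.018| = 49.771 pc = 49.771 × 3.262 ly = 162.35 ly.

162.4 ly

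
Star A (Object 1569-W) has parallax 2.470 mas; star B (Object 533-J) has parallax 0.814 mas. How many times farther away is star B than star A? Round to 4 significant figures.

Since d = 1/p, d_B/d_A = p_A/p_B.
= 2.470 / 0.814 = 3.0344.

3.034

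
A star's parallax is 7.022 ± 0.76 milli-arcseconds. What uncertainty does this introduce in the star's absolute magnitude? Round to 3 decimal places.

M = m − 5 log₁₀ d + 5 = m + 5 log₁₀ p + 5, so ∂M/∂p = 5/(p ln 10).
σ_M = (5/ln 10) · (σ_p/p) = 2.1715 × 0.76/7.022 = 2.1715 × 0.10823 = 0.23502.

σ_M = 0.235 mag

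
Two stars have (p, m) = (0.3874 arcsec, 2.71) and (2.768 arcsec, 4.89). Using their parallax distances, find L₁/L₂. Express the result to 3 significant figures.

d₁ = 1/p₁ = 1/0.3874″ = 2.5813 pc; d₂ = 1/p₂ = 1/2.768″ = 0.36127 pc.
M₁ = m₁ − 5 log₁₀ d₁ + 5 = 2.71 − 2.0592 + 5 = 5.6508.
M₂ = 4.89 − (-2.2108) + 5 = 12.1008.
L₁/L₂ = 10^(0.4(M₂ − M₁)) = 10^(0.4 × 6.4500) = 10^2.58000 = 380.19.

L₁/L₂ = 380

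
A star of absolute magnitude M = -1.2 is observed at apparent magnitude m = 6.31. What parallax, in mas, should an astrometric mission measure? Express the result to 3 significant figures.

3.15 mas

m − M = 6.31 − (-1.2) = 7.51.
d = 10^((m−M)/5 + 1) = 10^2.502 = 317.69 pc.
p = 1/d = 1/317.69 = 0.0031477 arcsec = 3.1477 mas.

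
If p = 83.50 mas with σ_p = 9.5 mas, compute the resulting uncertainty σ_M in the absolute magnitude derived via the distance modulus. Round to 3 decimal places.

M = m − 5 log₁₀ d + 5 = m + 5 log₁₀ p + 5, so ∂M/∂p = 5/(p ln 10).
σ_M = (5/ln 10) · (σ_p/p) = 2.1715 × 9.5/83.50 = 2.1715 × 0.11377 = 0.24705.

σ_M = 0.247 mag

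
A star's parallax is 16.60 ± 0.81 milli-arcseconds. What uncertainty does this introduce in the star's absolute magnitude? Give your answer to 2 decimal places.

σ_M = 0.11 mag

M = m − 5 log₁₀ d + 5 = m + 5 log₁₀ p + 5, so ∂M/∂p = 5/(p ln 10).
σ_M = (5/ln 10) · (σ_p/p) = 2.1715 × 0.81/16.60 = 2.1715 × 0.048795 = 0.10596.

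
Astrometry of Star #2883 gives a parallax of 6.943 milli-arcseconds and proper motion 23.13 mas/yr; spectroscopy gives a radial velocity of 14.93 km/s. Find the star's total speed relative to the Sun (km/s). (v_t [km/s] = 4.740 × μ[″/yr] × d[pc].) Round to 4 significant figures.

d = 1/p = 1/0.006943″ = 144.03 pc.
μ = 23.13 mas/yr = 0.02313 ″/yr.
v_t = 4.740 μ d = 4.740 × 0.02313 × 144.03 = 15.791 km/s.
v = √(v_r² + v_t²) = √(14.93² + 15.791²) = √472.261 = 21.732 km/s.

21.73 km/s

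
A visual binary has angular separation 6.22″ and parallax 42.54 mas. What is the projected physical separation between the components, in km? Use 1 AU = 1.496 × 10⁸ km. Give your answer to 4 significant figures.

d = 1/p = 1/0.04254″ = 23.507 pc.
At distance d (pc), an angle of θ arcsec spans θ·d AU: s = 6.22 × 23.507 = 146.21 AU.
= 146.21 × 1.496 × 10⁸ km = 2.1873 × 10^10 km.

2.187 × 10^10 km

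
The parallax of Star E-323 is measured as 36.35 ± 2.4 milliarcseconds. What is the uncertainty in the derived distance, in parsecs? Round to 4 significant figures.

d = 1/p, so σ_d = σ_p / p².
σ_d = 0.00240 / (0.03635)² = 0.00240 / 0.0013213 = 1.8164 pc.

1.816 pc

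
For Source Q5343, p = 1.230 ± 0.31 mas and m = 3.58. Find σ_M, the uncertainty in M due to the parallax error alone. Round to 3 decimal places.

M = m − 5 log₁₀ d + 5 = m + 5 log₁₀ p + 5, so ∂M/∂p = 5/(p ln 10).
σ_M = (5/ln 10) · (σ_p/p) = 2.1715 × 0.31/1.230 = 2.1715 × 0.25203 = 0.54728.

σ_M = 0.547 mag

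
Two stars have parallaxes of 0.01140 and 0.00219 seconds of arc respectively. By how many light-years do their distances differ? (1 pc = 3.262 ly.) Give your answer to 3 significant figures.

d_A = 1/0.01140″ = 87.719 pc; d_B = 1/0.002190″ = 456.62 pc.
|d_B − d_A| = |456.62 − 87.719| = 368.9 pc = 368.9 × 3.262 ly = 1203.4 ly.

1200 ly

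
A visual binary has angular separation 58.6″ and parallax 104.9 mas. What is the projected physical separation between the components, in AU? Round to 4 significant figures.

558.6 AU

d = 1/p = 1/0.1049″ = 9.5329 pc.
At distance d (pc), an angle of θ arcsec spans θ·d AU: s = 58.6 × 9.5329 = 558.63 AU.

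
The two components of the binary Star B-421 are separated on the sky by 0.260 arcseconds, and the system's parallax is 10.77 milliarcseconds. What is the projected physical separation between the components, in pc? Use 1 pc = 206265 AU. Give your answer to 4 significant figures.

d = 1/p = 1/0.01077″ = 92.851 pc.
At distance d (pc), an angle of θ arcsec spans θ·d AU: s = 0.260 × 92.851 = 24.141 AU.
= 24.141 / 206265 = 0.00011704 pc.

0.0001170 pc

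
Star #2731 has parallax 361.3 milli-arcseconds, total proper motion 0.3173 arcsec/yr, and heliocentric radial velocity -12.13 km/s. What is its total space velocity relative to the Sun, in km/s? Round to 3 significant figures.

12.8 km/s

d = 1/p = 1/0.3613″ = 2.7678 pc.
v_t = 4.740 μ d = 4.740 × 0.3173 × 2.7678 = 4.1628 km/s.
v = √(v_r² + v_t²) = √((-12.13)² + 4.1628²) = √164.466 = 12.824 km/s.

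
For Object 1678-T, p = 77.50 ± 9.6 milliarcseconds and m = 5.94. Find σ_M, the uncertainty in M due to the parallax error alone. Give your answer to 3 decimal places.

M = m − 5 log₁₀ d + 5 = m + 5 log₁₀ p + 5, so ∂M/∂p = 5/(p ln 10).
σ_M = (5/ln 10) · (σ_p/p) = 2.1715 × 9.6/77.50 = 2.1715 × 0.12387 = 0.26898.

σ_M = 0.269 mag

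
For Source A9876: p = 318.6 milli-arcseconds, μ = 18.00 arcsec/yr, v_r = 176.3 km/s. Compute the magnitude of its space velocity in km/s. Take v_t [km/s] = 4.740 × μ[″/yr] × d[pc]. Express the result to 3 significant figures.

321 km/s

d = 1/p = 1/0.3186″ = 3.1387 pc.
v_t = 4.740 μ d = 4.740 × 18.00 × 3.1387 = 267.79 km/s.
v = √(v_r² + v_t²) = √(176.3² + 267.79²) = √102793 = 320.61 km/s.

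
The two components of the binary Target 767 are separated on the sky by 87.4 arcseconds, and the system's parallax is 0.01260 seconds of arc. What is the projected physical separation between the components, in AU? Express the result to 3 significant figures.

6940 AU

d = 1/p = 1/0.01260″ = 79.365 pc.
At distance d (pc), an angle of θ arcsec spans θ·d AU: s = 87.4 × 79.365 = 6936.5 AU.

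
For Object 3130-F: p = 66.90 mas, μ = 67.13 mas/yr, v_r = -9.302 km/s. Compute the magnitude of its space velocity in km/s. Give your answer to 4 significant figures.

10.45 km/s

d = 1/p = 1/0.06690″ = 14.948 pc.
μ = 67.13 mas/yr = 0.06713 ″/yr.
v_t = 4.740 μ d = 4.740 × 0.06713 × 14.948 = 4.7564 km/s.
v = √(v_r² + v_t²) = √((-9.302)² + 4.7564²) = √109.151 = 10.448 km/s.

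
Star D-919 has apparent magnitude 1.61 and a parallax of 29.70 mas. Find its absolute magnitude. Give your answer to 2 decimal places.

M = -1.03

d = 1/p = 1/0.02970″ = 33.67 pc.
m − M = 5 log₁₀(33.67) − 5 = 7.6362 − 5 = 2.6362.
M = m − (m − M) = 1.61 − 2.6362 = -1.03.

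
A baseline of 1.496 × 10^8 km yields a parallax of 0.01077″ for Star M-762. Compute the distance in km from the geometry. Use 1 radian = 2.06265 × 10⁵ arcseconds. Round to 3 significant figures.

2.87 × 10^15 km

θ = 0.01077″ = 0.01077/206265 = 5.2214 × 10^-8 rad.
d = B/θ = (1.496 × 10^8) / (5.2214 × 10^-8) = 2.8651 × 10^15 km.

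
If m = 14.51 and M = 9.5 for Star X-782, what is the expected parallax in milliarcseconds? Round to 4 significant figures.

m − M = 14.51 − 9.5 = 5.01.
d = 10^((m−M)/5 + 1) = 10^2.002 = 100.46 pc.
p = 1/d = 1/100.46 = 0.0099542 arcsec = 9.9542 mas.

9.954 mas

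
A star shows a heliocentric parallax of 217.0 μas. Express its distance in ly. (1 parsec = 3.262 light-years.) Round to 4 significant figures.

15030 ly

p = 217.0 μas = 0.0002170 arcsec.
d = 1/p = 1/0.0002170 = 4608.3 pc.
In light-years: 4608.3 × 3.262 = 15032 ly.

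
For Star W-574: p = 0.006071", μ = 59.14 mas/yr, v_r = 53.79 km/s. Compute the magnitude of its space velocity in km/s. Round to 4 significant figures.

70.89 km/s

d = 1/p = 1/0.006071″ = 164.72 pc.
μ = 59.14 mas/yr = 0.05914 ″/yr.
v_t = 4.740 μ d = 4.740 × 0.05914 × 164.72 = 46.175 km/s.
v = √(v_r² + v_t²) = √(53.79² + 46.175²) = √5025.49 = 70.891 km/s.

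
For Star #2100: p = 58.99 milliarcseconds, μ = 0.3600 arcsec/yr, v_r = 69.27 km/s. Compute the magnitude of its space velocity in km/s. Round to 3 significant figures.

d = 1/p = 1/0.05899″ = 16.952 pc.
v_t = 4.740 μ d = 4.740 × 0.3600 × 16.952 = 28.927 km/s.
v = √(v_r² + v_t²) = √(69.27² + 28.927²) = √5635.1 = 75.067 km/s.

75.1 km/s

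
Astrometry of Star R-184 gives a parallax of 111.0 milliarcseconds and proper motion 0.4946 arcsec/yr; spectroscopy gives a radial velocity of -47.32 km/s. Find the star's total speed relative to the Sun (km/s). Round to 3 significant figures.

d = 1/p = 1/0.1110″ = 9.009 pc.
v_t = 4.740 μ d = 4.740 × 0.4946 × 9.009 = 21.121 km/s.
v = √(v_r² + v_t²) = √((-47.32)² + 21.121²) = √2685.28 = 51.82 km/s.

51.8 km/s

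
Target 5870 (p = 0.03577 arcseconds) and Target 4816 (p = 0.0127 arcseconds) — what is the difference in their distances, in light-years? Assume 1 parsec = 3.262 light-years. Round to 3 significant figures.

166 ly

d_A = 1/0.03577″ = 27.956 pc; d_B = 1/0.01270″ = 78.74 pc.
|d_B − d_A| = |78.74 − 27.956| = 50.784 pc = 50.784 × 3.262 ly = 165.66 ly.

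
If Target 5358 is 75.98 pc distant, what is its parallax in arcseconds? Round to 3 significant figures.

0.0132 arcsec

p = 1/d = 1/75.98 = 0.013161 arcsec.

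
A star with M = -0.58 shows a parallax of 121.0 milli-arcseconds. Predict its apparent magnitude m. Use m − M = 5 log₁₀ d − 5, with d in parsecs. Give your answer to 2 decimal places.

m = -0.99

d = 1/p = 1/0.1210″ = 8.2645 pc.
m − M = 5 log₁₀ d − 5 = 5 log₁₀(8.2645) − 5 = 4.5861 − 5 = -0.4139.
m = M + (m − M) = -0.58 + (-0.4139) = -0.99.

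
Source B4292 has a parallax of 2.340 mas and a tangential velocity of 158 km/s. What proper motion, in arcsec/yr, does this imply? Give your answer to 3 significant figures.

d = 1/p = 1/0.002340″ = 427.35 pc.
μ = v_t / (4.74 d) = 158 / (4.74 × 427.35) = 158 / 2025.6 = 0.078002 ″/yr.

0.0780 arcsec/yr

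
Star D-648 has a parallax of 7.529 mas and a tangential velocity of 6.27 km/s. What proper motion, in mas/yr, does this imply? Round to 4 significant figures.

d = 1/p = 1/0.007529″ = 132.82 pc.
μ = v_t / (4.74 d) = 6.27 / (4.74 × 132.82) = 6.27 / 629.57 = 0.0099592 ″/yr = 9.9592 mas/yr.

9.959 mas/yr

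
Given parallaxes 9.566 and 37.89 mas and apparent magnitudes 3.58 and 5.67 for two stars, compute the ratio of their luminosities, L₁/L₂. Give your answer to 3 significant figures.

d₁ = 1/p₁ = 1/0.009566″ = 104.54 pc; d₂ = 1/p₂ = 1/0.03789″ = 26.392 pc.
M₁ = m₁ − 5 log₁₀ d₁ + 5 = 3.58 − 10.0964 + 5 = -1.5164.
M₂ = 5.67 − 7.1074 + 5 = 3.5626.
L₁/L₂ = 10^(0.4(M₂ − M₁)) = 10^(0.4 × 5.0790) = 10^2.03160 = 107.55.

L₁/L₂ = 108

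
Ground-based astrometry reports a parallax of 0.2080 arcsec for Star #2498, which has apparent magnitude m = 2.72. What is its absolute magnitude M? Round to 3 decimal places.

M = 4.310

d = 1/p = 1/0.2080″ = 4.8077 pc.
m − M = 5 log₁₀(4.8077) − 5 = 3.4097 − 5 = -1.5903.
M = m − (m − M) = 2.72 − (-1.5903) = 4.310.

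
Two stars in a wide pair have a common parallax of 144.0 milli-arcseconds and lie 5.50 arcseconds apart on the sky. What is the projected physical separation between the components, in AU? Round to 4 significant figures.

d = 1/p = 1/0.1440″ = 6.9444 pc.
At distance d (pc), an angle of θ arcsec spans θ·d AU: s = 5.50 × 6.9444 = 38.194 AU.

38.19 AU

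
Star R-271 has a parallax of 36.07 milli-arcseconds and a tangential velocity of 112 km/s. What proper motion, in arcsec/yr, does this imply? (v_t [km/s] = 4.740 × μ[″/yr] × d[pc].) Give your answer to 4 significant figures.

0.8523 arcsec/yr

d = 1/p = 1/0.03607″ = 27.724 pc.
μ = v_t / (4.74 d) = 112 / (4.74 × 27.724) = 112 / 131.41 = 0.85229 ″/yr.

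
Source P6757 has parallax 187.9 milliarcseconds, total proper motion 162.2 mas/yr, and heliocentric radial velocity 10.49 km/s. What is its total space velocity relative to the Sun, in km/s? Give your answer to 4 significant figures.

d = 1/p = 1/0.1879″ = 5.322 pc.
μ = 162.2 mas/yr = 0.1622 ″/yr.
v_t = 4.740 μ d = 4.740 × 0.1622 × 5.322 = 4.0917 km/s.
v = √(v_r² + v_t²) = √(10.49² + 4.0917²) = √126.782 = 11.26 km/s.

11.26 km/s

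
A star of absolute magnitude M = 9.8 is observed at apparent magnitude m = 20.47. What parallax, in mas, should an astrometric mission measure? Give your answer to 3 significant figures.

0.735 mas

m − M = 20.47 − 9.8 = 10.67.
d = 10^((m−M)/5 + 1) = 10^3.134 = 1361.4 pc.
p = 1/d = 1/1361.4 = 0.00073454 arcsec = 0.73454 mas.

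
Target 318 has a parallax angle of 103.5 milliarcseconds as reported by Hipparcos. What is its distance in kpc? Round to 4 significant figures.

0.009662 kpc

p = 103.5 milliarcseconds = 0.1035 arcsec.
d = 1/p = 1/0.1035 = 9.6618 pc.
= 0.0096618 kpc.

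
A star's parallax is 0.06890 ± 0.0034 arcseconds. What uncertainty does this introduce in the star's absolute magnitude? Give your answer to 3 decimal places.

M = m − 5 log₁₀ d + 5 = m + 5 log₁₀ p + 5, so ∂M/∂p = 5/(p ln 10).
σ_M = (5/ln 10) · (σ_p/p) = 2.1715 × 0.0034/0.06890 = 2.1715 × 0.049347 = 0.10716.

σ_M = 0.107 mag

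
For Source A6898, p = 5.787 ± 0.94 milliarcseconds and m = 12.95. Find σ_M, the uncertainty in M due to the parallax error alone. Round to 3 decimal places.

M = m − 5 log₁₀ d + 5 = m + 5 log₁₀ p + 5, so ∂M/∂p = 5/(p ln 10).
σ_M = (5/ln 10) · (σ_p/p) = 2.1715 × 0.94/5.787 = 2.1715 × 0.16243 = 0.35272.

σ_M = 0.353 mag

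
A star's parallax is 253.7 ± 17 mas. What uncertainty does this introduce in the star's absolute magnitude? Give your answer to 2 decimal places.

σ_M = 0.15 mag

M = m − 5 log₁₀ d + 5 = m + 5 log₁₀ p + 5, so ∂M/∂p = 5/(p ln 10).
σ_M = (5/ln 10) · (σ_p/p) = 2.1715 × 17/253.7 = 2.1715 × 0.067008 = 0.14551.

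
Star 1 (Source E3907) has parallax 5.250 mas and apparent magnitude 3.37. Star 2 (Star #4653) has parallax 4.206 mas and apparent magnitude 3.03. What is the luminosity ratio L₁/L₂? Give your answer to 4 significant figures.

L₁/L₂ = 0.4693

d₁ = 1/p₁ = 1/0.005250″ = 190.48 pc; d₂ = 1/p₂ = 1/0.004206″ = 237.76 pc.
M₁ = m₁ − 5 log₁₀ d₁ + 5 = 3.37 − 11.3992 + 5 = -3.0292.
M₂ = 3.03 − 11.8807 + 5 = -3.8507.
L₁/L₂ = 10^(0.4(M₂ − M₁)) = 10^(0.4 × (-0.8215)) = 10^(-0.32860) = 0.46925.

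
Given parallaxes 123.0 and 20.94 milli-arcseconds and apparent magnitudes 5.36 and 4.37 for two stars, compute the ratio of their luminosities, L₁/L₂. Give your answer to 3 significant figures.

L₁/L₂ = 0.0116

d₁ = 1/p₁ = 1/0.1230″ = 8.1301 pc; d₂ = 1/p₂ = 1/0.02094″ = 47.755 pc.
M₁ = m₁ − 5 log₁₀ d₁ + 5 = 5.36 − 4.5505 + 5 = 5.8095.
M₂ = 4.37 − 8.3951 + 5 = 0.9749.
L₁/L₂ = 10^(0.4(M₂ − M₁)) = 10^(0.4 × (-4.8346)) = 10^(-1.93384) = 0.011646.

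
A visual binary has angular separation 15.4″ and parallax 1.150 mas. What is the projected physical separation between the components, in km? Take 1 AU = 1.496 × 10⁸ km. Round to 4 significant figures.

2.003 × 10^12 km

d = 1/p = 1/0.001150″ = 869.57 pc.
At distance d (pc), an angle of θ arcsec spans θ·d AU: s = 15.4 × 869.57 = 13391 AU.
= 13391 × 1.496 × 10⁸ km = 2.0033 × 10^12 km.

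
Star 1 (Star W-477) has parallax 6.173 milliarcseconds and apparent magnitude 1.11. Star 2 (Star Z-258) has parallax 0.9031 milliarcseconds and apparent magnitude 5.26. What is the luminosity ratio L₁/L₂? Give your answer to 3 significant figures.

L₁/L₂ = 0.978

d₁ = 1/p₁ = 1/0.006173″ = 162 pc; d₂ = 1/p₂ = 1/0.0009031″ = 1107.3 pc.
M₁ = m₁ − 5 log₁₀ d₁ + 5 = 1.11 − 11.0476 + 5 = -4.9376.
M₂ = 5.26 − 15.2213 + 5 = -4.9613.
L₁/L₂ = 10^(0.4(M₂ − M₁)) = 10^(0.4 × (-0.0237)) = 10^(-0.00948) = 0.97841.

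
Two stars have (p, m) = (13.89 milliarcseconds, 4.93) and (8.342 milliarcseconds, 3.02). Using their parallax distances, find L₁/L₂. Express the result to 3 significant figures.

L₁/L₂ = 0.0621

d₁ = 1/p₁ = 1/0.01389″ = 71.994 pc; d₂ = 1/p₂ = 1/0.008342″ = 119.88 pc.
M₁ = m₁ − 5 log₁₀ d₁ + 5 = 4.93 − 9.2865 + 5 = 0.6435.
M₂ = 3.02 − 10.3937 + 5 = -2.3737.
L₁/L₂ = 10^(0.4(M₂ − M₁)) = 10^(0.4 × (-3.0172)) = 10^(-1.20688) = 0.062104.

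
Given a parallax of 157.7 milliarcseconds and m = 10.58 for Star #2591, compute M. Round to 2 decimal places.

M = 11.57

d = 1/p = 1/0.1577″ = 6.3412 pc.
m − M = 5 log₁₀(6.3412) − 5 = 4.0109 − 5 = -0.9891.
M = m − (m − M) = 10.58 − (-0.9891) = 11.57.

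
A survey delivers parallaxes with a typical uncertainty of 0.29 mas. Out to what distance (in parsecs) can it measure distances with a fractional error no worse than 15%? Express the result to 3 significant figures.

σ_d/d = σ_p/p, so the condition is σ_p/p ≤ 0.15, i.e. p ≥ σ_p/0.15.
p_min = 0.29/0.15 = 1.9333 mas = 0.0019333 arcsec.
d_max = 1/p_min = 1/0.0019333 = 517.25 pc.

517 pc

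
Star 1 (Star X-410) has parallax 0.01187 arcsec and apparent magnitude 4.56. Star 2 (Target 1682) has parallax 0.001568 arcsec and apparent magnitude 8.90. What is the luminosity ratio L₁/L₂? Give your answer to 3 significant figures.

d₁ = 1/p₁ = 1/0.01187″ = 84.246 pc; d₂ = 1/p₂ = 1/0.001568″ = 637.76 pc.
M₁ = m₁ − 5 log₁₀ d₁ + 5 = 4.56 − 9.6277 + 5 = -0.0677.
M₂ = 8.90 − 14.0233 + 5 = -0.1233.
L₁/L₂ = 10^(0.4(M₂ − M₁)) = 10^(0.4 × (-0.0556)) = 10^(-0.02224) = 0.95008.

L₁/L₂ = 0.950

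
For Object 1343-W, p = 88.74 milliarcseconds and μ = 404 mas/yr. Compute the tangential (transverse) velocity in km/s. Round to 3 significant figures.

21.6 km/s

d = 1/p = 1/0.08874″ = 11.269 pc.
μ = 404 mas/yr = 0.404 ″/yr.
v_t = 4.74 × μ × d = 4.74 × 0.404 × 11.269 = 21.58 km/s.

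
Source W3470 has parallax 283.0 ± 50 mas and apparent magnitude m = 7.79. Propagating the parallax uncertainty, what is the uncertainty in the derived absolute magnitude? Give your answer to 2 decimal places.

M = m − 5 log₁₀ d + 5 = m + 5 log₁₀ p + 5, so ∂M/∂p = 5/(p ln 10).
σ_M = (5/ln 10) · (σ_p/p) = 2.1715 × 50/283.0 = 2.1715 × 0.17668 = 0.38366.

σ_M = 0.38 mag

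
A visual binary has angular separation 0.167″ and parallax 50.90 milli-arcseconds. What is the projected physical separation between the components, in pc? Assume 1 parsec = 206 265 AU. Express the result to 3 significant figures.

1.59 × 10^-5 pc

d = 1/p = 1/0.05090″ = 19.646 pc.
At distance d (pc), an angle of θ arcsec spans θ·d AU: s = 0.167 × 19.646 = 3.2809 AU.
= 3.2809 / 206265 = 1.5906 × 10^-5 pc.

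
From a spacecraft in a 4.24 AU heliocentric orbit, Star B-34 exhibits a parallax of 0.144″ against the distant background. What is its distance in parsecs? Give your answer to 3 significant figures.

29.4 pc

With baseline B (in AU) and parallax p (in arcsec), d = B/p parsecs.
d = 4.24 / 0.144 = 29.444 pc.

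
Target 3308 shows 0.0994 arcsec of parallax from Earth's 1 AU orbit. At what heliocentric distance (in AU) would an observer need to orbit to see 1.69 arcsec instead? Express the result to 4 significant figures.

Parallax scales linearly with baseline: p ∝ B, so B = p_target / p_Earth × 1 AU.
B = 1.69 / 0.0994 = 17.002 AU.

17.00 AU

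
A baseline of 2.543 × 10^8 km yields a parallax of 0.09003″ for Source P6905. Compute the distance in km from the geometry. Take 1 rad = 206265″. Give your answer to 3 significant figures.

θ = 0.09003″ = 0.09003/206265 = 4.3648 × 10^-7 rad.
d = B/θ = (2.543 × 10^8) / (4.3648 × 10^-7) = 5.8262 × 10^14 km.

5.83 × 10^14 km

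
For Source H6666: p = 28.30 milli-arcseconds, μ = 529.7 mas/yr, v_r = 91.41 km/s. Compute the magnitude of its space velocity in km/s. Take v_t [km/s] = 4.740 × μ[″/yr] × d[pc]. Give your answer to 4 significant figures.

127.4 km/s

d = 1/p = 1/0.02830″ = 35.336 pc.
μ = 529.7 mas/yr = 0.5297 ″/yr.
v_t = 4.740 μ d = 4.740 × 0.5297 × 35.336 = 88.721 km/s.
v = √(v_r² + v_t²) = √(91.41² + 88.721²) = √16227.2 = 127.39 km/s.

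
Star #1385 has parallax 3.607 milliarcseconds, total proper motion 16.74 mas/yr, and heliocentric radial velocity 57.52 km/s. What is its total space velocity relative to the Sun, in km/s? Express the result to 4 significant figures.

61.58 km/s

d = 1/p = 1/0.003607″ = 277.24 pc.
μ = 16.74 mas/yr = 0.01674 ″/yr.
v_t = 4.740 μ d = 4.740 × 0.01674 × 277.24 = 21.998 km/s.
v = √(v_r² + v_t²) = √(57.52² + 21.998²) = √3792.46 = 61.583 km/s.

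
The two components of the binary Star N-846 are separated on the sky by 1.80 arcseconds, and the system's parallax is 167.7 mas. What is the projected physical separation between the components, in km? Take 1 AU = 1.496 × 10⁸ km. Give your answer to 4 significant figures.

1.606 × 10^9 km

d = 1/p = 1/0.1677″ = 5.963 pc.
At distance d (pc), an angle of θ arcsec spans θ·d AU: s = 1.80 × 5.963 = 10.733 AU.
= 10.733 × 1.496 × 10⁸ km = 1.6057 × 10^9 km.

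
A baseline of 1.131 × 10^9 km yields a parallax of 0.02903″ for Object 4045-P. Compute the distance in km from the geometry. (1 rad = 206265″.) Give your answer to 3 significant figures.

8.04 × 10^15 km

θ = 0.02903″ = 0.02903/206265 = 1.4074 × 10^-7 rad.
d = B/θ = (1.131 × 10^9) / (1.4074 × 10^-7) = 8.0361 × 10^15 km.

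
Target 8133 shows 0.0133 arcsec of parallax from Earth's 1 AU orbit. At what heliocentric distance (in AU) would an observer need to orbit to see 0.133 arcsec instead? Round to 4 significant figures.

10.00 AU

Parallax scales linearly with baseline: p ∝ B, so B = p_target / p_Earth × 1 AU.
B = 0.133 / 0.0133 = 10 AU.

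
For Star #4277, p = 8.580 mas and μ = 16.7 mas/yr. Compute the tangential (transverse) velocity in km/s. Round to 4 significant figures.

d = 1/p = 1/0.008580″ = 116.55 pc.
μ = 16.7 mas/yr = 0.0167 ″/yr.
v_t = 4.74 × μ × d = 4.74 × 0.0167 × 116.55 = 9.2259 km/s.

9.226 km/s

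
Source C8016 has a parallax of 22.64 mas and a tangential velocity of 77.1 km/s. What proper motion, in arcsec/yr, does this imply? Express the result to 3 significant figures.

0.368 arcsec/yr

d = 1/p = 1/0.02264″ = 44.17 pc.
μ = v_t / (4.74 d) = 77.1 / (4.74 × 44.17) = 77.1 / 209.37 = 0.36825 ″/yr.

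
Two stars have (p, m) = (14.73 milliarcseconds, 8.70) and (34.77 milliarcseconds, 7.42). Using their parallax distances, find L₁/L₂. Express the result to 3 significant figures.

d₁ = 1/p₁ = 1/0.01473″ = 67.889 pc; d₂ = 1/p₂ = 1/0.03477″ = 28.76 pc.
M₁ = m₁ − 5 log₁₀ d₁ + 5 = 8.70 − 9.1590 + 5 = 4.5410.
M₂ = 7.42 − 7.2939 + 5 = 5.1261.
L₁/L₂ = 10^(0.4(M₂ − M₁)) = 10^(0.4 × 0.5851) = 10^0.23404 = 1.7141.

L₁/L₂ = 1.71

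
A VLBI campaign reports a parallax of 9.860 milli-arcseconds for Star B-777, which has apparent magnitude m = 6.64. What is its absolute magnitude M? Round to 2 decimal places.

d = 1/p = 1/0.009860″ = 101.42 pc.
m − M = 5 log₁₀(101.42) − 5 = 10.0306 − 5 = 5.0306.
M = m − (m − M) = 6.64 − 5.0306 = 1.61.

M = 1.61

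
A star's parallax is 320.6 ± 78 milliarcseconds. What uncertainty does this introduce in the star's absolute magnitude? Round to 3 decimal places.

M = m − 5 log₁₀ d + 5 = m + 5 log₁₀ p + 5, so ∂M/∂p = 5/(p ln 10).
σ_M = (5/ln 10) · (σ_p/p) = 2.1715 × 78/320.6 = 2.1715 × 0.24329 = 0.5283.

σ_M = 0.528 mag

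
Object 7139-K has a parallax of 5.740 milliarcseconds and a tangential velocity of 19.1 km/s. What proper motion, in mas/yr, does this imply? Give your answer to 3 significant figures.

d = 1/p = 1/0.005740″ = 174.22 pc.
μ = v_t / (4.74 d) = 19.1 / (4.74 × 174.22) = 19.1 / 825.8 = 0.023129 ″/yr = 23.129 mas/yr.

23.1 mas/yr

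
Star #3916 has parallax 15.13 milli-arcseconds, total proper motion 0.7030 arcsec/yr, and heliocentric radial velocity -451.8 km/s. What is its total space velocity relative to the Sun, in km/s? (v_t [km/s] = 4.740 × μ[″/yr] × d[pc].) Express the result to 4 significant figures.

d = 1/p = 1/0.01513″ = 66.094 pc.
v_t = 4.740 μ d = 4.740 × 0.7030 × 66.094 = 220.24 km/s.
v = √(v_r² + v_t²) = √((-451.8)² + 220.24²) = √252629 = 502.62 km/s.

502.6 km/s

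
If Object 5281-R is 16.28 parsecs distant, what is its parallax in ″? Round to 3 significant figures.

p = 1/d = 1/16.28 = 0.061425 arcsec.

0.0614 ″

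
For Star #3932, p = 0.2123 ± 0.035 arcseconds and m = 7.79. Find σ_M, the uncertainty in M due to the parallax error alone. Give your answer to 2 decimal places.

M = m − 5 log₁₀ d + 5 = m + 5 log₁₀ p + 5, so ∂M/∂p = 5/(p ln 10).
σ_M = (5/ln 10) · (σ_p/p) = 2.1715 × 0.035/0.2123 = 2.1715 × 0.16486 = 0.35799.

σ_M = 0.36 mag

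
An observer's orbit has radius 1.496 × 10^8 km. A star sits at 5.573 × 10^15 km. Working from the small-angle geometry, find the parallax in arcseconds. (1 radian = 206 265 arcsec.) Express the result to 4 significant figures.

θ ≈ B/d = (1.496 × 10^8) / (5.573 × 10^15) = 2.6844 × 10^-8 rad.
In arcseconds: 2.6844 × 10^-8 × 206265 = 0.005537″.

0.005537 arcsec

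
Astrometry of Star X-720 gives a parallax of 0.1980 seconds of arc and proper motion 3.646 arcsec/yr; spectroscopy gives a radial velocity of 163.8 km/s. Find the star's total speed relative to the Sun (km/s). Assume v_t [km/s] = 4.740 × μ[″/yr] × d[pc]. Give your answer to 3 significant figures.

186 km/s

d = 1/p = 1/0.1980″ = 5.0505 pc.
v_t = 4.740 μ d = 4.740 × 3.646 × 5.0505 = 87.283 km/s.
v = √(v_r² + v_t²) = √(163.8² + 87.283²) = √34448.8 = 185.6 km/s.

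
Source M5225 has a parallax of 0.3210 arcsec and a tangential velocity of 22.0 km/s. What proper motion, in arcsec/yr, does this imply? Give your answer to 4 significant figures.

1.490 arcsec/yr

d = 1/p = 1/0.3210″ = 3.1153 pc.
μ = v_t / (4.74 d) = 22.0 / (4.74 × 3.1153) = 22.0 / 14.767 = 1.4898 ″/yr.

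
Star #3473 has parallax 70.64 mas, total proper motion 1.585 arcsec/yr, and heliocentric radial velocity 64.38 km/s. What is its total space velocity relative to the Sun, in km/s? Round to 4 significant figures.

124.3 km/s

d = 1/p = 1/0.07064″ = 14.156 pc.
v_t = 4.740 μ d = 4.740 × 1.585 × 14.156 = 106.35 km/s.
v = √(v_r² + v_t²) = √(64.38² + 106.35²) = √15455.1 = 124.32 km/s.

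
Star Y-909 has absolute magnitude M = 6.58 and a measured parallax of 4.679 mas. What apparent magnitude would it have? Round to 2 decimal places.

m = 13.23

d = 1/p = 1/0.004679″ = 213.72 pc.
m − M = 5 log₁₀ d − 5 = 5 log₁₀(213.72) − 5 = 11.6492 − 5 = 6.6492.
m = M + (m − M) = 6.58 + 6.6492 = 13.23.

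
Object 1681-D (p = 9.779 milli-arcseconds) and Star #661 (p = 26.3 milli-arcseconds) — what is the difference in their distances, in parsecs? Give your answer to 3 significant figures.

64.2 pc

d_A = 1/0.009779″ = 102.26 pc; d_B = 1/0.02630″ = 38.023 pc.
|d_B − d_A| = |38.023 − 102.26| = 64.237 pc.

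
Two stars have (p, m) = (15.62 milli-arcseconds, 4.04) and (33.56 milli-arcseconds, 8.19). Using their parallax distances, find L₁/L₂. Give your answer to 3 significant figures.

L₁/L₂ = 211

d₁ = 1/p₁ = 1/0.01562″ = 64.02 pc; d₂ = 1/p₂ = 1/0.03356″ = 29.797 pc.
M₁ = m₁ − 5 log₁₀ d₁ + 5 = 4.04 − 9.0316 + 5 = 0.0084.
M₂ = 8.19 − 7.3709 + 5 = 5.8191.
L₁/L₂ = 10^(0.4(M₂ − M₁)) = 10^(0.4 × 5.8107) = 10^2.32428 = 211.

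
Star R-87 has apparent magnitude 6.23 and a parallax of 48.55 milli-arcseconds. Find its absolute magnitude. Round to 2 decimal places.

M = 4.66

d = 1/p = 1/0.04855″ = 20.597 pc.
m − M = 5 log₁₀(20.597) − 5 = 6.5690 − 5 = 1.5690.
M = m − (m − M) = 6.23 − 1.5690 = 4.66.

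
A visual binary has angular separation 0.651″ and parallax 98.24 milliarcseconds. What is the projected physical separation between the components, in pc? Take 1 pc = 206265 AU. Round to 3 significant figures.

d = 1/p = 1/0.09824″ = 10.179 pc.
At distance d (pc), an angle of θ arcsec spans θ·d AU: s = 0.651 × 10.179 = 6.6265 AU.
= 6.6265 / 206265 = 3.2126 × 10^-5 pc.

3.21 × 10^-5 pc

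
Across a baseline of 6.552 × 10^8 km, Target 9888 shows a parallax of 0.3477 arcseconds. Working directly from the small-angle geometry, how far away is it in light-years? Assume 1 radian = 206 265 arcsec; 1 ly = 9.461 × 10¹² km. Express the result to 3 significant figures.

θ = 0.3477″ = 0.3477/206265 = 1.6857 × 10^-6 rad.
d = B/θ = (6.552 × 10^8) / (1.6857 × 10^-6) = 3.8868 × 10^14 km = (3.8868 × 10^14) / (9.461 × 10^12) ly = 41.082 ly.

41.1 ly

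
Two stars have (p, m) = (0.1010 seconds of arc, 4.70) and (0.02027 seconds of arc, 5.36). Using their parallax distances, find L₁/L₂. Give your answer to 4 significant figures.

L₁/L₂ = 0.07397

d₁ = 1/p₁ = 1/0.1010″ = 9.901 pc; d₂ = 1/p₂ = 1/0.02027″ = 49.334 pc.
M₁ = m₁ − 5 log₁₀ d₁ + 5 = 4.70 − 4.9784 + 5 = 4.7216.
M₂ = 5.36 − 8.4657 + 5 = 1.8943.
L₁/L₂ = 10^(0.4(M₂ − M₁)) = 10^(0.4 × (-2.8273)) = 10^(-1.13092) = 0.073974.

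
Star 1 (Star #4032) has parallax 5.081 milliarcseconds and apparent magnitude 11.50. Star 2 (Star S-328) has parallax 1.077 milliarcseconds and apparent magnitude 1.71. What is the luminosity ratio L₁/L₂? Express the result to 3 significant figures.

L₁/L₂ = 5.45 × 10^-6

d₁ = 1/p₁ = 1/0.005081″ = 196.81 pc; d₂ = 1/p₂ = 1/0.001077″ = 928.51 pc.
M₁ = m₁ − 5 log₁₀ d₁ + 5 = 11.50 − 11.4702 + 5 = 5.0298.
M₂ = 1.71 − 14.8389 + 5 = -8.1289.
L₁/L₂ = 10^(0.4(M₂ − M₁)) = 10^(0.4 × (-13.1587)) = 10^(-5.26348) = 0.0000054516.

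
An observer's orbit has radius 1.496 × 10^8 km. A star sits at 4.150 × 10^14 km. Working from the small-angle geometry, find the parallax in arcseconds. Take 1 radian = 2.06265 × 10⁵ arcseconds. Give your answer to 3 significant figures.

θ ≈ B/d = (1.496 × 10^8) / (4.150 × 10^14) = 3.6048 × 10^-7 rad.
In arcseconds: 3.6048 × 10^-7 × 206265 = 0.074354″.

0.0744 arcsec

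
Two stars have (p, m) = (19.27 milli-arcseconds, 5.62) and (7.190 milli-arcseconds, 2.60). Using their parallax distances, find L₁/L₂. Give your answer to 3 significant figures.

L₁/L₂ = 0.00862

d₁ = 1/p₁ = 1/0.01927″ = 51.894 pc; d₂ = 1/p₂ = 1/0.007190″ = 139.08 pc.
M₁ = m₁ − 5 log₁₀ d₁ + 5 = 5.62 − 8.5756 + 5 = 2.0444.
M₂ = 2.60 − 10.7163 + 5 = -3.1163.
L₁/L₂ = 10^(0.4(M₂ − M₁)) = 10^(0.4 × (-5.1607)) = 10^(-2.06428) = 0.0086242.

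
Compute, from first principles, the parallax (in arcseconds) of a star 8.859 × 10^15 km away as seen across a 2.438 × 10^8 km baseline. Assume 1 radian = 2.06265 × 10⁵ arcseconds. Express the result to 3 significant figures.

θ ≈ B/d = (2.438 × 10^8) / (8.859 × 10^15) = 2.7520 × 10^-8 rad.
In arcseconds: 2.7520 × 10^-8 × 206265 = 0.0056764″.

0.00568 arcsec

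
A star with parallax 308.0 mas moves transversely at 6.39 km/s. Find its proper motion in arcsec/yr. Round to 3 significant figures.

0.415 arcsec/yr

d = 1/p = 1/0.3080″ = 3.2468 pc.
μ = v_t / (4.74 d) = 6.39 / (4.74 × 3.2468) = 6.39 / 15.39 = 0.4152 ″/yr.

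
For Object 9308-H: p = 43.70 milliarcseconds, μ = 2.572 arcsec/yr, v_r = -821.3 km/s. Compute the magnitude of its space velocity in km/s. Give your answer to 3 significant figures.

d = 1/p = 1/0.04370″ = 22.883 pc.
v_t = 4.740 μ d = 4.740 × 2.572 × 22.883 = 278.97 km/s.
v = √(v_r² + v_t²) = √((-821.3)² + 278.97²) = √752358 = 867.39 km/s.

867 km/s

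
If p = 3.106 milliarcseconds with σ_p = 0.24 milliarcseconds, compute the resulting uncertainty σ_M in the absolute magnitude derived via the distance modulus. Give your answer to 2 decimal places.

σ_M = 0.17 mag

M = m − 5 log₁₀ d + 5 = m + 5 log₁₀ p + 5, so ∂M/∂p = 5/(p ln 10).
σ_M = (5/ln 10) · (σ_p/p) = 2.1715 × 0.24/3.106 = 2.1715 × 0.07727 = 0.16779.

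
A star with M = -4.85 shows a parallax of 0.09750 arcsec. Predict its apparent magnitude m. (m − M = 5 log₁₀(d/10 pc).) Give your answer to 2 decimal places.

d = 1/p = 1/0.09750″ = 10.256 pc.
m − M = 5 log₁₀ d − 5 = 5 log₁₀(10.256) − 5 = 5.0549 − 5 = 0.0549.
m = M + (m − M) = -4.85 + 0.0549 = -4.80.

m = -4.80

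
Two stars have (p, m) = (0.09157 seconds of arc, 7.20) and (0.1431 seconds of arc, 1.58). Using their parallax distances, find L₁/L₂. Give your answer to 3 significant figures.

L₁/L₂ = 0.0138

d₁ = 1/p₁ = 1/0.09157″ = 10.921 pc; d₂ = 1/p₂ = 1/0.1431″ = 6.9881 pc.
M₁ = m₁ − 5 log₁₀ d₁ + 5 = 7.20 − 5.1913 + 5 = 7.0087.
M₂ = 1.58 − 4.2218 + 5 = 2.3582.
L₁/L₂ = 10^(0.4(M₂ − M₁)) = 10^(0.4 × (-4.6505)) = 10^(-1.86020) = 0.013797.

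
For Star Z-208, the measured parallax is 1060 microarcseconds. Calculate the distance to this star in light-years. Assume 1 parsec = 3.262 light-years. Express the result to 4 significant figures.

3077 light years

p = 1060 microarcseconds = 0.001060 arcsec.
d = 1/p = 1/0.001060 = 943.4 pc.
In light-years: 943.4 × 3.262 = 3077.4 ly.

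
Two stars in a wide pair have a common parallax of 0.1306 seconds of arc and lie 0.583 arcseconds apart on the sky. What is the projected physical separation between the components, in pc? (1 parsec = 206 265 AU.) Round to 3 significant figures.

d = 1/p = 1/0.1306″ = 7.657 pc.
At distance d (pc), an angle of θ arcsec spans θ·d AU: s = 0.583 × 7.657 = 4.464 AU.
= 4.464 / 206265 = 2.1642 × 10^-5 pc.

2.16 × 10^-5 pc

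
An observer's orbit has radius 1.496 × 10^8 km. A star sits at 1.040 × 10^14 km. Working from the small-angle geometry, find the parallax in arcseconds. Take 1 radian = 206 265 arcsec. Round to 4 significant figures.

0.2967 arcsec

θ ≈ B/d = (1.496 × 10^8) / (1.040 × 10^14) = 1.4385 × 10^-6 rad.
In arcseconds: 1.4385 × 10^-6 × 206265 = 0.29671″.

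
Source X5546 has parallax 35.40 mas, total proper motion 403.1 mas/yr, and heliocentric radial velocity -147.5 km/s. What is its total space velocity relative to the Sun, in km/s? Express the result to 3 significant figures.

157 km/s

d = 1/p = 1/0.03540″ = 28.249 pc.
μ = 403.1 mas/yr = 0.4031 ″/yr.
v_t = 4.740 μ d = 4.740 × 0.4031 × 28.249 = 53.975 km/s.
v = √(v_r² + v_t²) = √((-147.5)² + 53.975²) = √24669.6 = 157.07 km/s.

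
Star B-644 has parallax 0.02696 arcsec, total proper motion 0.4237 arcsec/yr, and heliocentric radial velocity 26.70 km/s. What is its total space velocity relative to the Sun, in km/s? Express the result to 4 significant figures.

d = 1/p = 1/0.02696″ = 37.092 pc.
v_t = 4.740 μ d = 4.740 × 0.4237 × 37.092 = 74.493 km/s.
v = √(v_r² + v_t²) = √(26.70² + 74.493²) = √6262.1 = 79.133 km/s.

79.13 km/s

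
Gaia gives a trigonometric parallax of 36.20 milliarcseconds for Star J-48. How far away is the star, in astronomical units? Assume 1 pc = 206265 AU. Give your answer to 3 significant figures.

5.70 × 10^6 AU

p = 36.20 milliarcseconds = 0.03620 arcsec.
d = 1/p = 1/0.03620 = 27.624 pc.
In AU: 27.624 × 206265 = 5.6979 × 10^6 AU.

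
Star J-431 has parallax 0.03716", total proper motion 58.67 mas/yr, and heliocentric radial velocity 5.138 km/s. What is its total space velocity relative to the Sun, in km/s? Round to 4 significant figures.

d = 1/p = 1/0.03716″ = 26.911 pc.
μ = 58.67 mas/yr = 0.05867 ″/yr.
v_t = 4.740 μ d = 4.740 × 0.05867 × 26.911 = 7.4838 km/s.
v = √(v_r² + v_t²) = √(5.138² + 7.4838²) = √82.4063 = 9.0778 km/s.

9.078 km/s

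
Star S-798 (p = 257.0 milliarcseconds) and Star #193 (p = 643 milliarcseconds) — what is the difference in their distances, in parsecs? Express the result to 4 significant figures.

d_A = 1/0.2570″ = 3.8911 pc; d_B = 1/0.6430″ = 1.5552 pc.
|d_B − d_A| = |1.5552 − 3.8911| = 2.3359 pc.

2.336 pc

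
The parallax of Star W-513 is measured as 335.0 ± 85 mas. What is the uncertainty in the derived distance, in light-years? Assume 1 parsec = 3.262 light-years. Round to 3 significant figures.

2.47 ly

d = 1/p, so σ_d = σ_p / p².
σ_d = 0.0850 / (0.3350)² = 0.0850 / 0.11223 = 0.75737 pc = 0.75737 × 3.262 ly = 2.4705 ly.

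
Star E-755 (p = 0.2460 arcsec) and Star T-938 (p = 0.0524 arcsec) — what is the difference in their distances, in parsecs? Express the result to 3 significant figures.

15.0 pc

d_A = 1/0.2460″ = 4.065 pc; d_B = 1/0.05240″ = 19.084 pc.
|d_B − d_A| = |19.084 − 4.065| = 15.019 pc.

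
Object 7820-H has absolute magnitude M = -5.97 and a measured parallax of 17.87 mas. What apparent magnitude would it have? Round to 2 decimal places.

m = -2.23

d = 1/p = 1/0.01787″ = 55.96 pc.
m − M = 5 log₁₀ d − 5 = 5 log₁₀(55.96) − 5 = 8.7394 − 5 = 3.7394.
m = M + (m − M) = -5.97 + 3.7394 = -2.23.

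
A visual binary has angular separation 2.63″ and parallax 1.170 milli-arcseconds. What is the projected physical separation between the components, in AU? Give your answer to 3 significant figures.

2250 AU

d = 1/p = 1/0.001170″ = 854.7 pc.
At distance d (pc), an angle of θ arcsec spans θ·d AU: s = 2.63 × 854.7 = 2247.9 AU.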